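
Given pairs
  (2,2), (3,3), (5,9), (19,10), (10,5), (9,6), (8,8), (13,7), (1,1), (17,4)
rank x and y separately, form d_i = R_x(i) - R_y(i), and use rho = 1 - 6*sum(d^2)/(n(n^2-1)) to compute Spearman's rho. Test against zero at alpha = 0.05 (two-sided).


Step 1: Rank x and y separately (midranks; no ties here).
rank(x): 2->2, 3->3, 5->4, 19->10, 10->7, 9->6, 8->5, 13->8, 1->1, 17->9
rank(y): 2->2, 3->3, 9->9, 10->10, 5->5, 6->6, 8->8, 7->7, 1->1, 4->4
Step 2: d_i = R_x(i) - R_y(i); compute d_i^2.
  (2-2)^2=0, (3-3)^2=0, (4-9)^2=25, (10-10)^2=0, (7-5)^2=4, (6-6)^2=0, (5-8)^2=9, (8-7)^2=1, (1-1)^2=0, (9-4)^2=25
sum(d^2) = 64.
Step 3: rho = 1 - 6*64 / (10*(10^2 - 1)) = 1 - 384/990 = 0.612121.
Step 4: Under H0, t = rho * sqrt((n-2)/(1-rho^2)) = 2.1895 ~ t(8).
Step 5: Two-sided p-value from the t-distribution with 8 df = 0.059972.
Step 6: alpha = 0.05. fail to reject H0.

rho = 0.6121, p = 0.059972, fail to reject H0 at alpha = 0.05.


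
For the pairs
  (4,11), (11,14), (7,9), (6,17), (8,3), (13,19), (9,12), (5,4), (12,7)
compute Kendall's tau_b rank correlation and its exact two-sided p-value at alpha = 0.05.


Step 1: Enumerate the 36 unordered pairs (i,j) with i<j and classify each by sign(x_j-x_i) * sign(y_j-y_i).
  (1,2):dx=+7,dy=+3->C; (1,3):dx=+3,dy=-2->D; (1,4):dx=+2,dy=+6->C; (1,5):dx=+4,dy=-8->D
  (1,6):dx=+9,dy=+8->C; (1,7):dx=+5,dy=+1->C; (1,8):dx=+1,dy=-7->D; (1,9):dx=+8,dy=-4->D
  (2,3):dx=-4,dy=-5->C; (2,4):dx=-5,dy=+3->D; (2,5):dx=-3,dy=-11->C; (2,6):dx=+2,dy=+5->C
  (2,7):dx=-2,dy=-2->C; (2,8):dx=-6,dy=-10->C; (2,9):dx=+1,dy=-7->D; (3,4):dx=-1,dy=+8->D
  (3,5):dx=+1,dy=-6->D; (3,6):dx=+6,dy=+10->C; (3,7):dx=+2,dy=+3->C; (3,8):dx=-2,dy=-5->C
  (3,9):dx=+5,dy=-2->D; (4,5):dx=+2,dy=-14->D; (4,6):dx=+7,dy=+2->C; (4,7):dx=+3,dy=-5->D
  (4,8):dx=-1,dy=-13->C; (4,9):dx=+6,dy=-10->D; (5,6):dx=+5,dy=+16->C; (5,7):dx=+1,dy=+9->C
  (5,8):dx=-3,dy=+1->D; (5,9):dx=+4,dy=+4->C; (6,7):dx=-4,dy=-7->C; (6,8):dx=-8,dy=-15->C
  (6,9):dx=-1,dy=-12->C; (7,8):dx=-4,dy=-8->C; (7,9):dx=+3,dy=-5->D; (8,9):dx=+7,dy=+3->C
Step 2: C = 22, D = 14, total pairs = 36.
Step 3: tau = (C - D)/(n(n-1)/2) = (22 - 14)/36 = 0.222222.
Step 4: Exact two-sided p-value (enumerate n! = 362880 permutations of y under H0): p = 0.476709.
Step 5: alpha = 0.05. fail to reject H0.

tau_b = 0.2222 (C=22, D=14), p = 0.476709, fail to reject H0.


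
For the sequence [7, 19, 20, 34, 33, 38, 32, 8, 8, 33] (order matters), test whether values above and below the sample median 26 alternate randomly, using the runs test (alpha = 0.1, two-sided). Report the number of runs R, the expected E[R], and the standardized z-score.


Step 1: Compute median = 26; label A = above, B = below.
Labels in order: BBBAAAABBA  (n_A = 5, n_B = 5)
Step 2: Count runs R = 4.
Step 3: Under H0 (random ordering), E[R] = 2*n_A*n_B/(n_A+n_B) + 1 = 2*5*5/10 + 1 = 6.0000.
        Var[R] = 2*n_A*n_B*(2*n_A*n_B - n_A - n_B) / ((n_A+n_B)^2 * (n_A+n_B-1)) = 2000/900 = 2.2222.
        SD[R] = 1.4907.
Step 4: Continuity-corrected z = (R + 0.5 - E[R]) / SD[R] = (4 + 0.5 - 6.0000) / 1.4907 = -1.0062.
Step 5: Two-sided p-value via normal approximation = 2*(1 - Phi(|z|)) = 0.314305.
Step 6: alpha = 0.1. fail to reject H0.

R = 4, z = -1.0062, p = 0.314305, fail to reject H0.


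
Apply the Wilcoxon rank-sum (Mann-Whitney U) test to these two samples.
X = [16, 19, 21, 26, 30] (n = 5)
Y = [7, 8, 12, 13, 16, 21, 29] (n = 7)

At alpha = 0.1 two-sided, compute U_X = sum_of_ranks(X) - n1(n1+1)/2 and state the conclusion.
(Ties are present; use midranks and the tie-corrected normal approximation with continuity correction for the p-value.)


Step 1: Combine and sort all 12 observations; assign midranks.
sorted (value, group): (7,Y), (8,Y), (12,Y), (13,Y), (16,X), (16,Y), (19,X), (21,X), (21,Y), (26,X), (29,Y), (30,X)
ranks: 7->1, 8->2, 12->3, 13->4, 16->5.5, 16->5.5, 19->7, 21->8.5, 21->8.5, 26->10, 29->11, 30->12
Step 2: Rank sum for X: R1 = 5.5 + 7 + 8.5 + 10 + 12 = 43.
Step 3: U_X = R1 - n1(n1+1)/2 = 43 - 5*6/2 = 43 - 15 = 28.
       U_Y = n1*n2 - U_X = 35 - 28 = 7.
Step 4: Ties are present, so use the tie-corrected normal approximation (with continuity correction) for the p-value.
Step 5: p-value = 0.103164; compare to alpha = 0.1. fail to reject H0.

U_X = 28, p = 0.103164, fail to reject H0 at alpha = 0.1.


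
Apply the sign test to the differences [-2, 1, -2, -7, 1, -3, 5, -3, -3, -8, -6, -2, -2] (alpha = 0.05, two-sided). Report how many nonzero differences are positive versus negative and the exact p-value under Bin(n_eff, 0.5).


Step 1: Discard zero differences. Original n = 13; n_eff = number of nonzero differences = 13.
Nonzero differences (with sign): -2, +1, -2, -7, +1, -3, +5, -3, -3, -8, -6, -2, -2
Step 2: Count signs: positive = 3, negative = 10.
Step 3: Under H0: P(positive) = 0.5, so the number of positives S ~ Bin(13, 0.5).
Step 4: Two-sided exact p-value = sum of Bin(13,0.5) probabilities at or below the observed probability = 0.092285.
Step 5: alpha = 0.05. fail to reject H0.

n_eff = 13, pos = 3, neg = 10, p = 0.092285, fail to reject H0.


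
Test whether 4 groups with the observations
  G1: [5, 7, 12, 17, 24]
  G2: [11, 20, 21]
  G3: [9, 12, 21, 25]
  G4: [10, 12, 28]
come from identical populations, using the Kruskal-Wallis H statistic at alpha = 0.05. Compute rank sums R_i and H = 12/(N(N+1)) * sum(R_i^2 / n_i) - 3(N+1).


Step 1: Combine all N = 15 observations and assign midranks.
sorted (value, group, rank): (5,G1,1), (7,G1,2), (9,G3,3), (10,G4,4), (11,G2,5), (12,G1,7), (12,G3,7), (12,G4,7), (17,G1,9), (20,G2,10), (21,G2,11.5), (21,G3,11.5), (24,G1,13), (25,G3,14), (28,G4,15)
Step 2: Sum ranks within each group.
R_1 = 32 (n_1 = 5)
R_2 = 26.5 (n_2 = 3)
R_3 = 35.5 (n_3 = 4)
R_4 = 26 (n_4 = 3)
Step 3: H = 12/(N(N+1)) * sum(R_i^2/n_i) - 3(N+1)
     = 12/(15*16) * (32^2/5 + 26.5^2/3 + 35.5^2/4 + 26^2/3) - 3*16
     = 0.050000 * 979.279 - 48
     = 0.963958.
Step 4: Ties present; correction factor C = 1 - 30/(15^3 - 15) = 0.991071. Corrected H = 0.963958 / 0.991071 = 0.972643.
Step 5: Under H0, H ~ chi^2(3); p-value = 0.807871.
Step 6: alpha = 0.05. fail to reject H0.

H = 0.9726, df = 3, p = 0.807871, fail to reject H0.


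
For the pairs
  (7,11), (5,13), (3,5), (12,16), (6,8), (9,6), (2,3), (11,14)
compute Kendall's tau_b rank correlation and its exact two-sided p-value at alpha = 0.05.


Step 1: Enumerate the 28 unordered pairs (i,j) with i<j and classify each by sign(x_j-x_i) * sign(y_j-y_i).
  (1,2):dx=-2,dy=+2->D; (1,3):dx=-4,dy=-6->C; (1,4):dx=+5,dy=+5->C; (1,5):dx=-1,dy=-3->C
  (1,6):dx=+2,dy=-5->D; (1,7):dx=-5,dy=-8->C; (1,8):dx=+4,dy=+3->C; (2,3):dx=-2,dy=-8->C
  (2,4):dx=+7,dy=+3->C; (2,5):dx=+1,dy=-5->D; (2,6):dx=+4,dy=-7->D; (2,7):dx=-3,dy=-10->C
  (2,8):dx=+6,dy=+1->C; (3,4):dx=+9,dy=+11->C; (3,5):dx=+3,dy=+3->C; (3,6):dx=+6,dy=+1->C
  (3,7):dx=-1,dy=-2->C; (3,8):dx=+8,dy=+9->C; (4,5):dx=-6,dy=-8->C; (4,6):dx=-3,dy=-10->C
  (4,7):dx=-10,dy=-13->C; (4,8):dx=-1,dy=-2->C; (5,6):dx=+3,dy=-2->D; (5,7):dx=-4,dy=-5->C
  (5,8):dx=+5,dy=+6->C; (6,7):dx=-7,dy=-3->C; (6,8):dx=+2,dy=+8->C; (7,8):dx=+9,dy=+11->C
Step 2: C = 23, D = 5, total pairs = 28.
Step 3: tau = (C - D)/(n(n-1)/2) = (23 - 5)/28 = 0.642857.
Step 4: Exact two-sided p-value (enumerate n! = 40320 permutations of y under H0): p = 0.031151.
Step 5: alpha = 0.05. reject H0.

tau_b = 0.6429 (C=23, D=5), p = 0.031151, reject H0.


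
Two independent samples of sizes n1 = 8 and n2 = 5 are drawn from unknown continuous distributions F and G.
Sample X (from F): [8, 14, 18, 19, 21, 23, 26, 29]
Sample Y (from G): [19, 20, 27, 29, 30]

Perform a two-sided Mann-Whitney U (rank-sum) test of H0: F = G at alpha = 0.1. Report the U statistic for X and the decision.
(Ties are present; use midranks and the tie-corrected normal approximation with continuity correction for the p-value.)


Step 1: Combine and sort all 13 observations; assign midranks.
sorted (value, group): (8,X), (14,X), (18,X), (19,X), (19,Y), (20,Y), (21,X), (23,X), (26,X), (27,Y), (29,X), (29,Y), (30,Y)
ranks: 8->1, 14->2, 18->3, 19->4.5, 19->4.5, 20->6, 21->7, 23->8, 26->9, 27->10, 29->11.5, 29->11.5, 30->13
Step 2: Rank sum for X: R1 = 1 + 2 + 3 + 4.5 + 7 + 8 + 9 + 11.5 = 46.
Step 3: U_X = R1 - n1(n1+1)/2 = 46 - 8*9/2 = 46 - 36 = 10.
       U_Y = n1*n2 - U_X = 40 - 10 = 30.
Step 4: Ties are present, so use the tie-corrected normal approximation (with continuity correction) for the p-value.
Step 5: p-value = 0.163169; compare to alpha = 0.1. fail to reject H0.

U_X = 10, p = 0.163169, fail to reject H0 at alpha = 0.1.


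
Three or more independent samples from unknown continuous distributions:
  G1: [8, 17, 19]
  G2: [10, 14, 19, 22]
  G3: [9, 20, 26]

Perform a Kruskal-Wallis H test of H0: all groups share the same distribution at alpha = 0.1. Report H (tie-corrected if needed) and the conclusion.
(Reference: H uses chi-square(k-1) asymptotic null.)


Step 1: Combine all N = 10 observations and assign midranks.
sorted (value, group, rank): (8,G1,1), (9,G3,2), (10,G2,3), (14,G2,4), (17,G1,5), (19,G1,6.5), (19,G2,6.5), (20,G3,8), (22,G2,9), (26,G3,10)
Step 2: Sum ranks within each group.
R_1 = 12.5 (n_1 = 3)
R_2 = 22.5 (n_2 = 4)
R_3 = 20 (n_3 = 3)
Step 3: H = 12/(N(N+1)) * sum(R_i^2/n_i) - 3(N+1)
     = 12/(10*11) * (12.5^2/3 + 22.5^2/4 + 20^2/3) - 3*11
     = 0.109091 * 311.979 - 33
     = 1.034091.
Step 4: Ties present; correction factor C = 1 - 6/(10^3 - 10) = 0.993939. Corrected H = 1.034091 / 0.993939 = 1.040396.
Step 5: Under H0, H ~ chi^2(2); p-value = 0.594403.
Step 6: alpha = 0.1. fail to reject H0.

H = 1.0404, df = 2, p = 0.594403, fail to reject H0.


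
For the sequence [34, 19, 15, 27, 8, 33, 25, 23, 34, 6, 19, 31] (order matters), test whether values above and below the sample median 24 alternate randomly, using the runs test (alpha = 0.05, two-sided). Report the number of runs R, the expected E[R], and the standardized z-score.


Step 1: Compute median = 24; label A = above, B = below.
Labels in order: ABBABAABABBA  (n_A = 6, n_B = 6)
Step 2: Count runs R = 9.
Step 3: Under H0 (random ordering), E[R] = 2*n_A*n_B/(n_A+n_B) + 1 = 2*6*6/12 + 1 = 7.0000.
        Var[R] = 2*n_A*n_B*(2*n_A*n_B - n_A - n_B) / ((n_A+n_B)^2 * (n_A+n_B-1)) = 4320/1584 = 2.7273.
        SD[R] = 1.6514.
Step 4: Continuity-corrected z = (R - 0.5 - E[R]) / SD[R] = (9 - 0.5 - 7.0000) / 1.6514 = 0.9083.
Step 5: Two-sided p-value via normal approximation = 2*(1 - Phi(|z|)) = 0.363722.
Step 6: alpha = 0.05. fail to reject H0.

R = 9, z = 0.9083, p = 0.363722, fail to reject H0.


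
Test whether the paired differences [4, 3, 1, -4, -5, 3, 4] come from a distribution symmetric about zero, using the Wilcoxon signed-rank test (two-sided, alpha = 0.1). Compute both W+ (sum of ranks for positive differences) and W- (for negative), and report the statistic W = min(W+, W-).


Step 1: Drop any zero differences (none here) and take |d_i|.
|d| = [4, 3, 1, 4, 5, 3, 4]
Step 2: Midrank |d_i| (ties get averaged ranks).
ranks: |4|->5, |3|->2.5, |1|->1, |4|->5, |5|->7, |3|->2.5, |4|->5
Step 3: Attach original signs; sum ranks with positive sign and with negative sign.
W+ = 5 + 2.5 + 1 + 2.5 + 5 = 16
W- = 5 + 7 = 12
(Check: W+ + W- = 28 should equal n(n+1)/2 = 28.)
Step 4: Test statistic W = min(W+, W-) = 12.
Step 5: Ties in |d|, so use the tie-corrected normal approximation.
        E[W] = n(n+1)/4 = 7*8/4 = 14.
        Tie groups: |d|=3 (t=2), |d|=4 (t=3); sum(t^3 - t) = 30.
        Var[W] = n(n+1)(2n+1)/24 - sum(t^3-t)/48 = 840/24 - 30/48 = 34.375.
        z = (W - E[W]) / sqrt(Var[W]) = (12 - 14) / 5.8630 = -0.3411.
        Two-sided p = 2*Phi(z) = 0.733012.
Step 6: alpha = 0.1. fail to reject H0.

W+ = 16, W- = 12, W = min = 12, p = 0.733012, fail to reject H0.


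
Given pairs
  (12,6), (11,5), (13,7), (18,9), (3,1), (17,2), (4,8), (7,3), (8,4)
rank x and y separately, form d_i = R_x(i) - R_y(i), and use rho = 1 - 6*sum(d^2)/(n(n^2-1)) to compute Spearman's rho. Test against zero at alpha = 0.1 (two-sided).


Step 1: Rank x and y separately (midranks; no ties here).
rank(x): 12->6, 11->5, 13->7, 18->9, 3->1, 17->8, 4->2, 7->3, 8->4
rank(y): 6->6, 5->5, 7->7, 9->9, 1->1, 2->2, 8->8, 3->3, 4->4
Step 2: d_i = R_x(i) - R_y(i); compute d_i^2.
  (6-6)^2=0, (5-5)^2=0, (7-7)^2=0, (9-9)^2=0, (1-1)^2=0, (8-2)^2=36, (2-8)^2=36, (3-3)^2=0, (4-4)^2=0
sum(d^2) = 72.
Step 3: rho = 1 - 6*72 / (9*(9^2 - 1)) = 1 - 432/720 = 0.400000.
Step 4: Under H0, t = rho * sqrt((n-2)/(1-rho^2)) = 1.1547 ~ t(7).
Step 5: Two-sided p-value from the t-distribution with 7 df = 0.286105.
Step 6: alpha = 0.1. fail to reject H0.

rho = 0.4000, p = 0.286105, fail to reject H0 at alpha = 0.1.


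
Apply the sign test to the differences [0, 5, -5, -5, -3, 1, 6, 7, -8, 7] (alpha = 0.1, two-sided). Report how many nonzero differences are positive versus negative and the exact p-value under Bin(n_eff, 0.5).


Step 1: Discard zero differences. Original n = 10; n_eff = number of nonzero differences = 9.
Nonzero differences (with sign): +5, -5, -5, -3, +1, +6, +7, -8, +7
Step 2: Count signs: positive = 5, negative = 4.
Step 3: Under H0: P(positive) = 0.5, so the number of positives S ~ Bin(9, 0.5).
Step 4: Two-sided exact p-value = sum of Bin(9,0.5) probabilities at or below the observed probability = 1.000000.
Step 5: alpha = 0.1. fail to reject H0.

n_eff = 9, pos = 5, neg = 4, p = 1.000000, fail to reject H0.


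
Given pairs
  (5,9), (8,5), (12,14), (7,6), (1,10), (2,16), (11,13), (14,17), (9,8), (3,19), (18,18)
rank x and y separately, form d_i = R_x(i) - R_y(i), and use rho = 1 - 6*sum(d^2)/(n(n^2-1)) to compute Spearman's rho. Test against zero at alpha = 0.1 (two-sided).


Step 1: Rank x and y separately (midranks; no ties here).
rank(x): 5->4, 8->6, 12->9, 7->5, 1->1, 2->2, 11->8, 14->10, 9->7, 3->3, 18->11
rank(y): 9->4, 5->1, 14->7, 6->2, 10->5, 16->8, 13->6, 17->9, 8->3, 19->11, 18->10
Step 2: d_i = R_x(i) - R_y(i); compute d_i^2.
  (4-4)^2=0, (6-1)^2=25, (9-7)^2=4, (5-2)^2=9, (1-5)^2=16, (2-8)^2=36, (8-6)^2=4, (10-9)^2=1, (7-3)^2=16, (3-11)^2=64, (11-10)^2=1
sum(d^2) = 176.
Step 3: rho = 1 - 6*176 / (11*(11^2 - 1)) = 1 - 1056/1320 = 0.200000.
Step 4: Under H0, t = rho * sqrt((n-2)/(1-rho^2)) = 0.6124 ~ t(9).
Step 5: Two-sided p-value from the t-distribution with 9 df = 0.555445.
Step 6: alpha = 0.1. fail to reject H0.

rho = 0.2000, p = 0.555445, fail to reject H0 at alpha = 0.1.


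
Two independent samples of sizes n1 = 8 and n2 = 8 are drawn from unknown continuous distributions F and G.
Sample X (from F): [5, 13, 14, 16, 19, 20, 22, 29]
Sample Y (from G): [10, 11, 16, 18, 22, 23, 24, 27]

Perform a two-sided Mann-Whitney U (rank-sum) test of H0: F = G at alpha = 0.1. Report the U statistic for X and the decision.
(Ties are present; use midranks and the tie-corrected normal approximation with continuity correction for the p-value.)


Step 1: Combine and sort all 16 observations; assign midranks.
sorted (value, group): (5,X), (10,Y), (11,Y), (13,X), (14,X), (16,X), (16,Y), (18,Y), (19,X), (20,X), (22,X), (22,Y), (23,Y), (24,Y), (27,Y), (29,X)
ranks: 5->1, 10->2, 11->3, 13->4, 14->5, 16->6.5, 16->6.5, 18->8, 19->9, 20->10, 22->11.5, 22->11.5, 23->13, 24->14, 27->15, 29->16
Step 2: Rank sum for X: R1 = 1 + 4 + 5 + 6.5 + 9 + 10 + 11.5 + 16 = 63.
Step 3: U_X = R1 - n1(n1+1)/2 = 63 - 8*9/2 = 63 - 36 = 27.
       U_Y = n1*n2 - U_X = 64 - 27 = 37.
Step 4: Ties are present, so use the tie-corrected normal approximation (with continuity correction) for the p-value.
Step 5: p-value = 0.636006; compare to alpha = 0.1. fail to reject H0.

U_X = 27, p = 0.636006, fail to reject H0 at alpha = 0.1.


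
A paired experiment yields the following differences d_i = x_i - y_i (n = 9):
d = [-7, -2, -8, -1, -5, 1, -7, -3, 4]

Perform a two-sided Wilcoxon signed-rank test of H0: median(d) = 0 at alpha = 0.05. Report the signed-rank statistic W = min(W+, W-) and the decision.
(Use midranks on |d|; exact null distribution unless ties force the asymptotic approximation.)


Step 1: Drop any zero differences (none here) and take |d_i|.
|d| = [7, 2, 8, 1, 5, 1, 7, 3, 4]
Step 2: Midrank |d_i| (ties get averaged ranks).
ranks: |7|->7.5, |2|->3, |8|->9, |1|->1.5, |5|->6, |1|->1.5, |7|->7.5, |3|->4, |4|->5
Step 3: Attach original signs; sum ranks with positive sign and with negative sign.
W+ = 1.5 + 5 = 6.5
W- = 7.5 + 3 + 9 + 1.5 + 6 + 7.5 + 4 = 38.5
(Check: W+ + W- = 45 should equal n(n+1)/2 = 45.)
Step 4: Test statistic W = min(W+, W-) = 6.5.
Step 5: Ties in |d|, so use the tie-corrected normal approximation.
        E[W] = n(n+1)/4 = 9*10/4 = 22.5.
        Tie groups: |d|=1 (t=2), |d|=7 (t=2); sum(t^3 - t) = 12.
        Var[W] = n(n+1)(2n+1)/24 - sum(t^3-t)/48 = 1710/24 - 12/48 = 71.
        z = (W - E[W]) / sqrt(Var[W]) = (6.5 - 22.5) / 8.4261 = -1.8989.
        Two-sided p = 2*Phi(z) = 0.057584.
Step 6: alpha = 0.05. fail to reject H0.

W+ = 6.5, W- = 38.5, W = min = 6.5, p = 0.057584, fail to reject H0.


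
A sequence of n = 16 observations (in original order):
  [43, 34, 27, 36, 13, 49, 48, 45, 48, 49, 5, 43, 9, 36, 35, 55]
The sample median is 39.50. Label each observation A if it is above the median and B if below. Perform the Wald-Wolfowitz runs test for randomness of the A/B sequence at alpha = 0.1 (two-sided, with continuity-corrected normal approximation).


Step 1: Compute median = 39.50; label A = above, B = below.
Labels in order: ABBBBAAAAABABBBA  (n_A = 8, n_B = 8)
Step 2: Count runs R = 7.
Step 3: Under H0 (random ordering), E[R] = 2*n_A*n_B/(n_A+n_B) + 1 = 2*8*8/16 + 1 = 9.0000.
        Var[R] = 2*n_A*n_B*(2*n_A*n_B - n_A - n_B) / ((n_A+n_B)^2 * (n_A+n_B-1)) = 14336/3840 = 3.7333.
        SD[R] = 1.9322.
Step 4: Continuity-corrected z = (R + 0.5 - E[R]) / SD[R] = (7 + 0.5 - 9.0000) / 1.9322 = -0.7763.
Step 5: Two-sided p-value via normal approximation = 2*(1 - Phi(|z|)) = 0.437558.
Step 6: alpha = 0.1. fail to reject H0.

R = 7, z = -0.7763, p = 0.437558, fail to reject H0.


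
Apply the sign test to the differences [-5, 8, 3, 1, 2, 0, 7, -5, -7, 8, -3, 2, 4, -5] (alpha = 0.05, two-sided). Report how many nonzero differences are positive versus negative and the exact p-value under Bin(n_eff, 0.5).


Step 1: Discard zero differences. Original n = 14; n_eff = number of nonzero differences = 13.
Nonzero differences (with sign): -5, +8, +3, +1, +2, +7, -5, -7, +8, -3, +2, +4, -5
Step 2: Count signs: positive = 8, negative = 5.
Step 3: Under H0: P(positive) = 0.5, so the number of positives S ~ Bin(13, 0.5).
Step 4: Two-sided exact p-value = sum of Bin(13,0.5) probabilities at or below the observed probability = 0.581055.
Step 5: alpha = 0.05. fail to reject H0.

n_eff = 13, pos = 8, neg = 5, p = 0.581055, fail to reject H0.


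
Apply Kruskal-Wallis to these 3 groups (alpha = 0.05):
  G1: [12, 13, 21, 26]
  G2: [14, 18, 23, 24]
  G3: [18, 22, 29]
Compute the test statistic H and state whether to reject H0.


Step 1: Combine all N = 11 observations and assign midranks.
sorted (value, group, rank): (12,G1,1), (13,G1,2), (14,G2,3), (18,G2,4.5), (18,G3,4.5), (21,G1,6), (22,G3,7), (23,G2,8), (24,G2,9), (26,G1,10), (29,G3,11)
Step 2: Sum ranks within each group.
R_1 = 19 (n_1 = 4)
R_2 = 24.5 (n_2 = 4)
R_3 = 22.5 (n_3 = 3)
Step 3: H = 12/(N(N+1)) * sum(R_i^2/n_i) - 3(N+1)
     = 12/(11*12) * (19^2/4 + 24.5^2/4 + 22.5^2/3) - 3*12
     = 0.090909 * 409.062 - 36
     = 1.187500.
Step 4: Ties present; correction factor C = 1 - 6/(11^3 - 11) = 0.995455. Corrected H = 1.187500 / 0.995455 = 1.192922.
Step 5: Under H0, H ~ chi^2(2); p-value = 0.550757.
Step 6: alpha = 0.05. fail to reject H0.

H = 1.1929, df = 2, p = 0.550757, fail to reject H0.


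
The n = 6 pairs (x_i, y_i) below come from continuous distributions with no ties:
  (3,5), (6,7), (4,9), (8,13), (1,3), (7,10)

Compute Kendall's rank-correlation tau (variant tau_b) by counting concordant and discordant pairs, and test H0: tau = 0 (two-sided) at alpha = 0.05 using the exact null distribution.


Step 1: Enumerate the 15 unordered pairs (i,j) with i<j and classify each by sign(x_j-x_i) * sign(y_j-y_i).
  (1,2):dx=+3,dy=+2->C; (1,3):dx=+1,dy=+4->C; (1,4):dx=+5,dy=+8->C; (1,5):dx=-2,dy=-2->C
  (1,6):dx=+4,dy=+5->C; (2,3):dx=-2,dy=+2->D; (2,4):dx=+2,dy=+6->C; (2,5):dx=-5,dy=-4->C
  (2,6):dx=+1,dy=+3->C; (3,4):dx=+4,dy=+4->C; (3,5):dx=-3,dy=-6->C; (3,6):dx=+3,dy=+1->C
  (4,5):dx=-7,dy=-10->C; (4,6):dx=-1,dy=-3->C; (5,6):dx=+6,dy=+7->C
Step 2: C = 14, D = 1, total pairs = 15.
Step 3: tau = (C - D)/(n(n-1)/2) = (14 - 1)/15 = 0.866667.
Step 4: Exact two-sided p-value (enumerate n! = 720 permutations of y under H0): p = 0.016667.
Step 5: alpha = 0.05. reject H0.

tau_b = 0.8667 (C=14, D=1), p = 0.016667, reject H0.


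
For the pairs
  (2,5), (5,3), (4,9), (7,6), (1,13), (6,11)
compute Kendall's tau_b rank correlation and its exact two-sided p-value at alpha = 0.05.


Step 1: Enumerate the 15 unordered pairs (i,j) with i<j and classify each by sign(x_j-x_i) * sign(y_j-y_i).
  (1,2):dx=+3,dy=-2->D; (1,3):dx=+2,dy=+4->C; (1,4):dx=+5,dy=+1->C; (1,5):dx=-1,dy=+8->D
  (1,6):dx=+4,dy=+6->C; (2,3):dx=-1,dy=+6->D; (2,4):dx=+2,dy=+3->C; (2,5):dx=-4,dy=+10->D
  (2,6):dx=+1,dy=+8->C; (3,4):dx=+3,dy=-3->D; (3,5):dx=-3,dy=+4->D; (3,6):dx=+2,dy=+2->C
  (4,5):dx=-6,dy=+7->D; (4,6):dx=-1,dy=+5->D; (5,6):dx=+5,dy=-2->D
Step 2: C = 6, D = 9, total pairs = 15.
Step 3: tau = (C - D)/(n(n-1)/2) = (6 - 9)/15 = -0.200000.
Step 4: Exact two-sided p-value (enumerate n! = 720 permutations of y under H0): p = 0.719444.
Step 5: alpha = 0.05. fail to reject H0.

tau_b = -0.2000 (C=6, D=9), p = 0.719444, fail to reject H0.


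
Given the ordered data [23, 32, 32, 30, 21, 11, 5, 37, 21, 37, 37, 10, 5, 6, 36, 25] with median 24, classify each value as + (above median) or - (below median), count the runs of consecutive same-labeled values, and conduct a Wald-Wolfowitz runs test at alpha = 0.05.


Step 1: Compute median = 24; label A = above, B = below.
Labels in order: BAAABBBABAABBBAA  (n_A = 8, n_B = 8)
Step 2: Count runs R = 8.
Step 3: Under H0 (random ordering), E[R] = 2*n_A*n_B/(n_A+n_B) + 1 = 2*8*8/16 + 1 = 9.0000.
        Var[R] = 2*n_A*n_B*(2*n_A*n_B - n_A - n_B) / ((n_A+n_B)^2 * (n_A+n_B-1)) = 14336/3840 = 3.7333.
        SD[R] = 1.9322.
Step 4: Continuity-corrected z = (R + 0.5 - E[R]) / SD[R] = (8 + 0.5 - 9.0000) / 1.9322 = -0.2588.
Step 5: Two-sided p-value via normal approximation = 2*(1 - Phi(|z|)) = 0.795809.
Step 6: alpha = 0.05. fail to reject H0.

R = 8, z = -0.2588, p = 0.795809, fail to reject H0.


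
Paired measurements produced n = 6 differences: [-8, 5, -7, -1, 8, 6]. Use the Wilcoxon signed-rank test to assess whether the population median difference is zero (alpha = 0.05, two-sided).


Step 1: Drop any zero differences (none here) and take |d_i|.
|d| = [8, 5, 7, 1, 8, 6]
Step 2: Midrank |d_i| (ties get averaged ranks).
ranks: |8|->5.5, |5|->2, |7|->4, |1|->1, |8|->5.5, |6|->3
Step 3: Attach original signs; sum ranks with positive sign and with negative sign.
W+ = 2 + 5.5 + 3 = 10.5
W- = 5.5 + 4 + 1 = 10.5
(Check: W+ + W- = 21 should equal n(n+1)/2 = 21.)
Step 4: Test statistic W = min(W+, W-) = 10.5.
Step 5: Ties in |d|, so use the tie-corrected normal approximation.
        E[W] = n(n+1)/4 = 6*7/4 = 10.5.
        Tie groups: |d|=8 (t=2); sum(t^3 - t) = 6.
        Var[W] = n(n+1)(2n+1)/24 - sum(t^3-t)/48 = 546/24 - 6/48 = 22.625.
        z = (W - E[W]) / sqrt(Var[W]) = (10.5 - 10.5) / 4.7566 = 0.0000.
        Two-sided p = 2*Phi(z) = 1.000000.
Step 6: alpha = 0.05. fail to reject H0.

W+ = 10.5, W- = 10.5, W = min = 10.5, p = 1.000000, fail to reject H0.


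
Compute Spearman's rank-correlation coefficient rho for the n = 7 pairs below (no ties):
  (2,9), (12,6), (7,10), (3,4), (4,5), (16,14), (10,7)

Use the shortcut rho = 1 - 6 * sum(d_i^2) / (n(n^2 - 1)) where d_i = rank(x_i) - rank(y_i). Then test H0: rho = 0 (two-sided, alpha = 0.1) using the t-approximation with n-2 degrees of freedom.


Step 1: Rank x and y separately (midranks; no ties here).
rank(x): 2->1, 12->6, 7->4, 3->2, 4->3, 16->7, 10->5
rank(y): 9->5, 6->3, 10->6, 4->1, 5->2, 14->7, 7->4
Step 2: d_i = R_x(i) - R_y(i); compute d_i^2.
  (1-5)^2=16, (6-3)^2=9, (4-6)^2=4, (2-1)^2=1, (3-2)^2=1, (7-7)^2=0, (5-4)^2=1
sum(d^2) = 32.
Step 3: rho = 1 - 6*32 / (7*(7^2 - 1)) = 1 - 192/336 = 0.428571.
Step 4: Under H0, t = rho * sqrt((n-2)/(1-rho^2)) = 1.0607 ~ t(5).
Step 5: Two-sided p-value from the t-distribution with 5 df = 0.337368.
Step 6: alpha = 0.1. fail to reject H0.

rho = 0.4286, p = 0.337368, fail to reject H0 at alpha = 0.1.


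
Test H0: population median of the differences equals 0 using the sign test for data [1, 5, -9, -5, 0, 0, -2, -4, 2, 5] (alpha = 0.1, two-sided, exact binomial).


Step 1: Discard zero differences. Original n = 10; n_eff = number of nonzero differences = 8.
Nonzero differences (with sign): +1, +5, -9, -5, -2, -4, +2, +5
Step 2: Count signs: positive = 4, negative = 4.
Step 3: Under H0: P(positive) = 0.5, so the number of positives S ~ Bin(8, 0.5).
Step 4: Two-sided exact p-value = sum of Bin(8,0.5) probabilities at or below the observed probability = 1.000000.
Step 5: alpha = 0.1. fail to reject H0.

n_eff = 8, pos = 4, neg = 4, p = 1.000000, fail to reject H0.


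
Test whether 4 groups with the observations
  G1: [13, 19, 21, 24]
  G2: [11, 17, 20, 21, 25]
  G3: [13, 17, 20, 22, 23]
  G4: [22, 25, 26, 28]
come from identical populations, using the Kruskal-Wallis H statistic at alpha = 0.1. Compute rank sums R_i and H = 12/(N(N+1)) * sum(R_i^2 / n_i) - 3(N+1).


Step 1: Combine all N = 18 observations and assign midranks.
sorted (value, group, rank): (11,G2,1), (13,G1,2.5), (13,G3,2.5), (17,G2,4.5), (17,G3,4.5), (19,G1,6), (20,G2,7.5), (20,G3,7.5), (21,G1,9.5), (21,G2,9.5), (22,G3,11.5), (22,G4,11.5), (23,G3,13), (24,G1,14), (25,G2,15.5), (25,G4,15.5), (26,G4,17), (28,G4,18)
Step 2: Sum ranks within each group.
R_1 = 32 (n_1 = 4)
R_2 = 38 (n_2 = 5)
R_3 = 39 (n_3 = 5)
R_4 = 62 (n_4 = 4)
Step 3: H = 12/(N(N+1)) * sum(R_i^2/n_i) - 3(N+1)
     = 12/(18*19) * (32^2/4 + 38^2/5 + 39^2/5 + 62^2/4) - 3*19
     = 0.035088 * 1810 - 57
     = 6.508772.
Step 4: Ties present; correction factor C = 1 - 36/(18^3 - 18) = 0.993808. Corrected H = 6.508772 / 0.993808 = 6.549325.
Step 5: Under H0, H ~ chi^2(3); p-value = 0.087737.
Step 6: alpha = 0.1. reject H0.

H = 6.5493, df = 3, p = 0.087737, reject H0.


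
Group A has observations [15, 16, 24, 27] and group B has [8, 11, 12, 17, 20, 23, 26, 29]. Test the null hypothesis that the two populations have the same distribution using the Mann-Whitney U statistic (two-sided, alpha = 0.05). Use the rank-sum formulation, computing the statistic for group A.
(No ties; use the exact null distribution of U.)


Step 1: Combine and sort all 12 observations; assign midranks.
sorted (value, group): (8,Y), (11,Y), (12,Y), (15,X), (16,X), (17,Y), (20,Y), (23,Y), (24,X), (26,Y), (27,X), (29,Y)
ranks: 8->1, 11->2, 12->3, 15->4, 16->5, 17->6, 20->7, 23->8, 24->9, 26->10, 27->11, 29->12
Step 2: Rank sum for X: R1 = 4 + 5 + 9 + 11 = 29.
Step 3: U_X = R1 - n1(n1+1)/2 = 29 - 4*5/2 = 29 - 10 = 19.
       U_Y = n1*n2 - U_X = 32 - 19 = 13.
Step 4: No ties, so the exact null distribution of U (based on enumerating the C(12,4) = 495 equally likely rank assignments) gives the two-sided p-value.
Step 5: p-value = 0.682828; compare to alpha = 0.05. fail to reject H0.

U_X = 19, p = 0.682828, fail to reject H0 at alpha = 0.05.


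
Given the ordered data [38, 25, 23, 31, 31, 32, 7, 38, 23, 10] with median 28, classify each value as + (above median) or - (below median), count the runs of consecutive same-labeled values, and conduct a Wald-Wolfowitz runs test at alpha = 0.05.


Step 1: Compute median = 28; label A = above, B = below.
Labels in order: ABBAAABABB  (n_A = 5, n_B = 5)
Step 2: Count runs R = 6.
Step 3: Under H0 (random ordering), E[R] = 2*n_A*n_B/(n_A+n_B) + 1 = 2*5*5/10 + 1 = 6.0000.
        Var[R] = 2*n_A*n_B*(2*n_A*n_B - n_A - n_B) / ((n_A+n_B)^2 * (n_A+n_B-1)) = 2000/900 = 2.2222.
        SD[R] = 1.4907.
Step 4: R = E[R], so z = 0 with no continuity correction.
Step 5: Two-sided p-value via normal approximation = 2*(1 - Phi(|z|)) = 1.000000.
Step 6: alpha = 0.05. fail to reject H0.

R = 6, z = 0.0000, p = 1.000000, fail to reject H0.


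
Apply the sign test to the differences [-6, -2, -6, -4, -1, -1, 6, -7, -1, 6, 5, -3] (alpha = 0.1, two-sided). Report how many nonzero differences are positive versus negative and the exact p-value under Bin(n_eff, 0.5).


Step 1: Discard zero differences. Original n = 12; n_eff = number of nonzero differences = 12.
Nonzero differences (with sign): -6, -2, -6, -4, -1, -1, +6, -7, -1, +6, +5, -3
Step 2: Count signs: positive = 3, negative = 9.
Step 3: Under H0: P(positive) = 0.5, so the number of positives S ~ Bin(12, 0.5).
Step 4: Two-sided exact p-value = sum of Bin(12,0.5) probabilities at or below the observed probability = 0.145996.
Step 5: alpha = 0.1. fail to reject H0.

n_eff = 12, pos = 3, neg = 9, p = 0.145996, fail to reject H0.


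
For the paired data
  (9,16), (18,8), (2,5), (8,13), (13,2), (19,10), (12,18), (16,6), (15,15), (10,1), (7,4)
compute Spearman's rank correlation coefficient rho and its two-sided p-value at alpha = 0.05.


Step 1: Rank x and y separately (midranks; no ties here).
rank(x): 9->4, 18->10, 2->1, 8->3, 13->7, 19->11, 12->6, 16->9, 15->8, 10->5, 7->2
rank(y): 16->10, 8->6, 5->4, 13->8, 2->2, 10->7, 18->11, 6->5, 15->9, 1->1, 4->3
Step 2: d_i = R_x(i) - R_y(i); compute d_i^2.
  (4-10)^2=36, (10-6)^2=16, (1-4)^2=9, (3-8)^2=25, (7-2)^2=25, (11-7)^2=16, (6-11)^2=25, (9-5)^2=16, (8-9)^2=1, (5-1)^2=16, (2-3)^2=1
sum(d^2) = 186.
Step 3: rho = 1 - 6*186 / (11*(11^2 - 1)) = 1 - 1116/1320 = 0.154545.
Step 4: Under H0, t = rho * sqrt((n-2)/(1-rho^2)) = 0.4693 ~ t(9).
Step 5: Two-sided p-value from the t-distribution with 9 df = 0.650034.
Step 6: alpha = 0.05. fail to reject H0.

rho = 0.1545, p = 0.650034, fail to reject H0 at alpha = 0.05.


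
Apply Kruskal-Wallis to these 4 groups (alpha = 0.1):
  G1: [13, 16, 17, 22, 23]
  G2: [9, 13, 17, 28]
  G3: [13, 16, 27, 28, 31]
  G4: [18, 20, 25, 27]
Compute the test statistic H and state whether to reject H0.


Step 1: Combine all N = 18 observations and assign midranks.
sorted (value, group, rank): (9,G2,1), (13,G1,3), (13,G2,3), (13,G3,3), (16,G1,5.5), (16,G3,5.5), (17,G1,7.5), (17,G2,7.5), (18,G4,9), (20,G4,10), (22,G1,11), (23,G1,12), (25,G4,13), (27,G3,14.5), (27,G4,14.5), (28,G2,16.5), (28,G3,16.5), (31,G3,18)
Step 2: Sum ranks within each group.
R_1 = 39 (n_1 = 5)
R_2 = 28 (n_2 = 4)
R_3 = 57.5 (n_3 = 5)
R_4 = 46.5 (n_4 = 4)
Step 3: H = 12/(N(N+1)) * sum(R_i^2/n_i) - 3(N+1)
     = 12/(18*19) * (39^2/5 + 28^2/4 + 57.5^2/5 + 46.5^2/4) - 3*19
     = 0.035088 * 1702.01 - 57
     = 2.719737.
Step 4: Ties present; correction factor C = 1 - 48/(18^3 - 18) = 0.991744. Corrected H = 2.719737 / 0.991744 = 2.742378.
Step 5: Under H0, H ~ chi^2(3); p-value = 0.433074.
Step 6: alpha = 0.1. fail to reject H0.

H = 2.7424, df = 3, p = 0.433074, fail to reject H0.


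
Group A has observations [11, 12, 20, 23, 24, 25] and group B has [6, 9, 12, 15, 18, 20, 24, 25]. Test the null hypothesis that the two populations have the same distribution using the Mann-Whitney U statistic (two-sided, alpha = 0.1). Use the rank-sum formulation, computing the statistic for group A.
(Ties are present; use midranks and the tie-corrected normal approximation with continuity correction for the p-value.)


Step 1: Combine and sort all 14 observations; assign midranks.
sorted (value, group): (6,Y), (9,Y), (11,X), (12,X), (12,Y), (15,Y), (18,Y), (20,X), (20,Y), (23,X), (24,X), (24,Y), (25,X), (25,Y)
ranks: 6->1, 9->2, 11->3, 12->4.5, 12->4.5, 15->6, 18->7, 20->8.5, 20->8.5, 23->10, 24->11.5, 24->11.5, 25->13.5, 25->13.5
Step 2: Rank sum for X: R1 = 3 + 4.5 + 8.5 + 10 + 11.5 + 13.5 = 51.
Step 3: U_X = R1 - n1(n1+1)/2 = 51 - 6*7/2 = 51 - 21 = 30.
       U_Y = n1*n2 - U_X = 48 - 30 = 18.
Step 4: Ties are present, so use the tie-corrected normal approximation (with continuity correction) for the p-value.
Step 5: p-value = 0.475729; compare to alpha = 0.1. fail to reject H0.

U_X = 30, p = 0.475729, fail to reject H0 at alpha = 0.1.


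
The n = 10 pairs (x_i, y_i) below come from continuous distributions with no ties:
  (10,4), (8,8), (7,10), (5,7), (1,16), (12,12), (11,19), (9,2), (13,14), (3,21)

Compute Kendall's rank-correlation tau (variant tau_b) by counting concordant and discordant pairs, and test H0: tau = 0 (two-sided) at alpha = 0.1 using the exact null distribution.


Step 1: Enumerate the 45 unordered pairs (i,j) with i<j and classify each by sign(x_j-x_i) * sign(y_j-y_i).
  (1,2):dx=-2,dy=+4->D; (1,3):dx=-3,dy=+6->D; (1,4):dx=-5,dy=+3->D; (1,5):dx=-9,dy=+12->D
  (1,6):dx=+2,dy=+8->C; (1,7):dx=+1,dy=+15->C; (1,8):dx=-1,dy=-2->C; (1,9):dx=+3,dy=+10->C
  (1,10):dx=-7,dy=+17->D; (2,3):dx=-1,dy=+2->D; (2,4):dx=-3,dy=-1->C; (2,5):dx=-7,dy=+8->D
  (2,6):dx=+4,dy=+4->C; (2,7):dx=+3,dy=+11->C; (2,8):dx=+1,dy=-6->D; (2,9):dx=+5,dy=+6->C
  (2,10):dx=-5,dy=+13->D; (3,4):dx=-2,dy=-3->C; (3,5):dx=-6,dy=+6->D; (3,6):dx=+5,dy=+2->C
  (3,7):dx=+4,dy=+9->C; (3,8):dx=+2,dy=-8->D; (3,9):dx=+6,dy=+4->C; (3,10):dx=-4,dy=+11->D
  (4,5):dx=-4,dy=+9->D; (4,6):dx=+7,dy=+5->C; (4,7):dx=+6,dy=+12->C; (4,8):dx=+4,dy=-5->D
  (4,9):dx=+8,dy=+7->C; (4,10):dx=-2,dy=+14->D; (5,6):dx=+11,dy=-4->D; (5,7):dx=+10,dy=+3->C
  (5,8):dx=+8,dy=-14->D; (5,9):dx=+12,dy=-2->D; (5,10):dx=+2,dy=+5->C; (6,7):dx=-1,dy=+7->D
  (6,8):dx=-3,dy=-10->C; (6,9):dx=+1,dy=+2->C; (6,10):dx=-9,dy=+9->D; (7,8):dx=-2,dy=-17->C
  (7,9):dx=+2,dy=-5->D; (7,10):dx=-8,dy=+2->D; (8,9):dx=+4,dy=+12->C; (8,10):dx=-6,dy=+19->D
  (9,10):dx=-10,dy=+7->D
Step 2: C = 21, D = 24, total pairs = 45.
Step 3: tau = (C - D)/(n(n-1)/2) = (21 - 24)/45 = -0.066667.
Step 4: Exact two-sided p-value (enumerate n! = 3628800 permutations of y under H0): p = 0.861801.
Step 5: alpha = 0.1. fail to reject H0.

tau_b = -0.0667 (C=21, D=24), p = 0.861801, fail to reject H0.


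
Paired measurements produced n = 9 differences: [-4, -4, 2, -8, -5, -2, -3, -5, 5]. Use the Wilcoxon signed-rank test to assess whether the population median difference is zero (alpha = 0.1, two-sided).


Step 1: Drop any zero differences (none here) and take |d_i|.
|d| = [4, 4, 2, 8, 5, 2, 3, 5, 5]
Step 2: Midrank |d_i| (ties get averaged ranks).
ranks: |4|->4.5, |4|->4.5, |2|->1.5, |8|->9, |5|->7, |2|->1.5, |3|->3, |5|->7, |5|->7
Step 3: Attach original signs; sum ranks with positive sign and with negative sign.
W+ = 1.5 + 7 = 8.5
W- = 4.5 + 4.5 + 9 + 7 + 1.5 + 3 + 7 = 36.5
(Check: W+ + W- = 45 should equal n(n+1)/2 = 45.)
Step 4: Test statistic W = min(W+, W-) = 8.5.
Step 5: Ties in |d|, so use the tie-corrected normal approximation.
        E[W] = n(n+1)/4 = 9*10/4 = 22.5.
        Tie groups: |d|=2 (t=2), |d|=4 (t=2), |d|=5 (t=3); sum(t^3 - t) = 36.
        Var[W] = n(n+1)(2n+1)/24 - sum(t^3-t)/48 = 1710/24 - 36/48 = 70.5.
        z = (W - E[W]) / sqrt(Var[W]) = (8.5 - 22.5) / 8.3964 = -1.6674.
        Two-sided p = 2*Phi(z) = 0.095440.
Step 6: alpha = 0.1. reject H0.

W+ = 8.5, W- = 36.5, W = min = 8.5, p = 0.095440, reject H0.


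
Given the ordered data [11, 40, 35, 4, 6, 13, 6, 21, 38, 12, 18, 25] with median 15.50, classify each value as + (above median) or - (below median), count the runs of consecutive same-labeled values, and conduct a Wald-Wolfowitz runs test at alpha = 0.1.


Step 1: Compute median = 15.50; label A = above, B = below.
Labels in order: BAABBBBAABAA  (n_A = 6, n_B = 6)
Step 2: Count runs R = 6.
Step 3: Under H0 (random ordering), E[R] = 2*n_A*n_B/(n_A+n_B) + 1 = 2*6*6/12 + 1 = 7.0000.
        Var[R] = 2*n_A*n_B*(2*n_A*n_B - n_A - n_B) / ((n_A+n_B)^2 * (n_A+n_B-1)) = 4320/1584 = 2.7273.
        SD[R] = 1.6514.
Step 4: Continuity-corrected z = (R + 0.5 - E[R]) / SD[R] = (6 + 0.5 - 7.0000) / 1.6514 = -0.3028.
Step 5: Two-sided p-value via normal approximation = 2*(1 - Phi(|z|)) = 0.762069.
Step 6: alpha = 0.1. fail to reject H0.

R = 6, z = -0.3028, p = 0.762069, fail to reject H0.


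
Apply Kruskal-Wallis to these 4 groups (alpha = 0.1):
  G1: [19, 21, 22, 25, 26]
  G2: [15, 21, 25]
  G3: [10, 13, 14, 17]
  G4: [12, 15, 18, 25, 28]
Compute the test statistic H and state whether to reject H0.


Step 1: Combine all N = 17 observations and assign midranks.
sorted (value, group, rank): (10,G3,1), (12,G4,2), (13,G3,3), (14,G3,4), (15,G2,5.5), (15,G4,5.5), (17,G3,7), (18,G4,8), (19,G1,9), (21,G1,10.5), (21,G2,10.5), (22,G1,12), (25,G1,14), (25,G2,14), (25,G4,14), (26,G1,16), (28,G4,17)
Step 2: Sum ranks within each group.
R_1 = 61.5 (n_1 = 5)
R_2 = 30 (n_2 = 3)
R_3 = 15 (n_3 = 4)
R_4 = 46.5 (n_4 = 5)
Step 3: H = 12/(N(N+1)) * sum(R_i^2/n_i) - 3(N+1)
     = 12/(17*18) * (61.5^2/5 + 30^2/3 + 15^2/4 + 46.5^2/5) - 3*18
     = 0.039216 * 1545.15 - 54
     = 6.594118.
Step 4: Ties present; correction factor C = 1 - 36/(17^3 - 17) = 0.992647. Corrected H = 6.594118 / 0.992647 = 6.642963.
Step 5: Under H0, H ~ chi^2(3); p-value = 0.084192.
Step 6: alpha = 0.1. reject H0.

H = 6.6430, df = 3, p = 0.084192, reject H0.


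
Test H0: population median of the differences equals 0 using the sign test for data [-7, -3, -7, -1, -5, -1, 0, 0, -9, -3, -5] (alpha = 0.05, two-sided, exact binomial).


Step 1: Discard zero differences. Original n = 11; n_eff = number of nonzero differences = 9.
Nonzero differences (with sign): -7, -3, -7, -1, -5, -1, -9, -3, -5
Step 2: Count signs: positive = 0, negative = 9.
Step 3: Under H0: P(positive) = 0.5, so the number of positives S ~ Bin(9, 0.5).
Step 4: Two-sided exact p-value = sum of Bin(9,0.5) probabilities at or below the observed probability = 0.003906.
Step 5: alpha = 0.05. reject H0.

n_eff = 9, pos = 0, neg = 9, p = 0.003906, reject H0.


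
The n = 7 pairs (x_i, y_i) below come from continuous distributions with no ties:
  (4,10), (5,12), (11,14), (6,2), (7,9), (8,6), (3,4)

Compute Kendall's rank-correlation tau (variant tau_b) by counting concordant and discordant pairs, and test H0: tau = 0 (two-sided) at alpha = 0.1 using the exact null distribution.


Step 1: Enumerate the 21 unordered pairs (i,j) with i<j and classify each by sign(x_j-x_i) * sign(y_j-y_i).
  (1,2):dx=+1,dy=+2->C; (1,3):dx=+7,dy=+4->C; (1,4):dx=+2,dy=-8->D; (1,5):dx=+3,dy=-1->D
  (1,6):dx=+4,dy=-4->D; (1,7):dx=-1,dy=-6->C; (2,3):dx=+6,dy=+2->C; (2,4):dx=+1,dy=-10->D
  (2,5):dx=+2,dy=-3->D; (2,6):dx=+3,dy=-6->D; (2,7):dx=-2,dy=-8->C; (3,4):dx=-5,dy=-12->C
  (3,5):dx=-4,dy=-5->C; (3,6):dx=-3,dy=-8->C; (3,7):dx=-8,dy=-10->C; (4,5):dx=+1,dy=+7->C
  (4,6):dx=+2,dy=+4->C; (4,7):dx=-3,dy=+2->D; (5,6):dx=+1,dy=-3->D; (5,7):dx=-4,dy=-5->C
  (6,7):dx=-5,dy=-2->C
Step 2: C = 13, D = 8, total pairs = 21.
Step 3: tau = (C - D)/(n(n-1)/2) = (13 - 8)/21 = 0.238095.
Step 4: Exact two-sided p-value (enumerate n! = 5040 permutations of y under H0): p = 0.561905.
Step 5: alpha = 0.1. fail to reject H0.

tau_b = 0.2381 (C=13, D=8), p = 0.561905, fail to reject H0.


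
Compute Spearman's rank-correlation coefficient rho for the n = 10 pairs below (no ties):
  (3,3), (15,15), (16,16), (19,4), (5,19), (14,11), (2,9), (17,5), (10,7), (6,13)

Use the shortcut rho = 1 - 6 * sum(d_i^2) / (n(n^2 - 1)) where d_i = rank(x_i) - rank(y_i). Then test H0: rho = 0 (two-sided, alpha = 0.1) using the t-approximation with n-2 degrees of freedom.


Step 1: Rank x and y separately (midranks; no ties here).
rank(x): 3->2, 15->7, 16->8, 19->10, 5->3, 14->6, 2->1, 17->9, 10->5, 6->4
rank(y): 3->1, 15->8, 16->9, 4->2, 19->10, 11->6, 9->5, 5->3, 7->4, 13->7
Step 2: d_i = R_x(i) - R_y(i); compute d_i^2.
  (2-1)^2=1, (7-8)^2=1, (8-9)^2=1, (10-2)^2=64, (3-10)^2=49, (6-6)^2=0, (1-5)^2=16, (9-3)^2=36, (5-4)^2=1, (4-7)^2=9
sum(d^2) = 178.
Step 3: rho = 1 - 6*178 / (10*(10^2 - 1)) = 1 - 1068/990 = -0.078788.
Step 4: Under H0, t = rho * sqrt((n-2)/(1-rho^2)) = -0.2235 ~ t(8).
Step 5: Two-sided p-value from the t-distribution with 8 df = 0.828717.
Step 6: alpha = 0.1. fail to reject H0.

rho = -0.0788, p = 0.828717, fail to reject H0 at alpha = 0.1.


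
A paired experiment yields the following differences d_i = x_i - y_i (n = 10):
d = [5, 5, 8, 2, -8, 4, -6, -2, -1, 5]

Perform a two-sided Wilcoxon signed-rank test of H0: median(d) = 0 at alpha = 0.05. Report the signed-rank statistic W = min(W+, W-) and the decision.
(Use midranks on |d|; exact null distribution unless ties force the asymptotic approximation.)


Step 1: Drop any zero differences (none here) and take |d_i|.
|d| = [5, 5, 8, 2, 8, 4, 6, 2, 1, 5]
Step 2: Midrank |d_i| (ties get averaged ranks).
ranks: |5|->6, |5|->6, |8|->9.5, |2|->2.5, |8|->9.5, |4|->4, |6|->8, |2|->2.5, |1|->1, |5|->6
Step 3: Attach original signs; sum ranks with positive sign and with negative sign.
W+ = 6 + 6 + 9.5 + 2.5 + 4 + 6 = 34
W- = 9.5 + 8 + 2.5 + 1 = 21
(Check: W+ + W- = 55 should equal n(n+1)/2 = 55.)
Step 4: Test statistic W = min(W+, W-) = 21.
Step 5: Ties in |d|, so use the tie-corrected normal approximation.
        E[W] = n(n+1)/4 = 10*11/4 = 27.5.
        Tie groups: |d|=2 (t=2), |d|=5 (t=3), |d|=8 (t=2); sum(t^3 - t) = 36.
        Var[W] = n(n+1)(2n+1)/24 - sum(t^3-t)/48 = 2310/24 - 36/48 = 95.5.
        z = (W - E[W]) / sqrt(Var[W]) = (21 - 27.5) / 9.7724 = -0.6651.
        Two-sided p = 2*Phi(z) = 0.505962.
Step 6: alpha = 0.05. fail to reject H0.

W+ = 34, W- = 21, W = min = 21, p = 0.505962, fail to reject H0.
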